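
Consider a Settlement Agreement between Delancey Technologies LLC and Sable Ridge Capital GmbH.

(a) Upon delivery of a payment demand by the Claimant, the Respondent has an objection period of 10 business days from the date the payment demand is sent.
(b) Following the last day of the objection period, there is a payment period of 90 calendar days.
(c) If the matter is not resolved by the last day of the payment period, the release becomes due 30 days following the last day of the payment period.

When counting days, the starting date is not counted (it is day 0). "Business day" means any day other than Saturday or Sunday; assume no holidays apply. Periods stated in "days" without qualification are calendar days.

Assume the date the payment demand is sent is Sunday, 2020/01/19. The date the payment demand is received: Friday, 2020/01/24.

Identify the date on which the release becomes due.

2020/05/30

From Sunday, 2020/01/19, 10 business days (Jan 20, Jan 21, Jan 22, Jan 23, Jan 24, Jan 27, Jan 28, Jan 29, Jan 30, Jan 31, skipping weekends) brings us to Friday, 2020/01/31, which is the last day of the objection period.
The last day of the payment period: 2020/01/31 + 90 days = 2020/04/30.
The date on which the release becomes due: 2020/04/30 + 30 days = 2020/05/30.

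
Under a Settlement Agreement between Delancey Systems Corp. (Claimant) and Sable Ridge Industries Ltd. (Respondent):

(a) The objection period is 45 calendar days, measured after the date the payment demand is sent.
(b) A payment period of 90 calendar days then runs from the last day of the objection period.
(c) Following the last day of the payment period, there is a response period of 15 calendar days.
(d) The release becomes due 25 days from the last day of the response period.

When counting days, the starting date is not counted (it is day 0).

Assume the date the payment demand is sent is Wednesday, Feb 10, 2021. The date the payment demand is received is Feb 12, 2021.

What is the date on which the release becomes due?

Aug 4, 2021

Adding 45 calendar days to Feb 10, 2021 gives Mar 27, 2021, which is the last day of the objection period.
The last day of the payment period: Mar 27, 2021 + 90 days = Jun 25, 2021.
The last day of the response period: 15 calendar days after Jun 25, 2021 is Jul 10, 2021.
The date on which the release becomes due: 25 calendar days after Jul 10, 2021 is Aug 4, 2021.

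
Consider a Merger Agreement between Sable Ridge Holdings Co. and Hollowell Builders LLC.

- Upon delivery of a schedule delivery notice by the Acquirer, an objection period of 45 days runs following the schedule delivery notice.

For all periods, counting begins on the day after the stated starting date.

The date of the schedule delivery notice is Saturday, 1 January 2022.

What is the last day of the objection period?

Adding 45 calendar days to 1 January 2022 gives 15 February 2022, which is the last day of the objection period.

15 February 2022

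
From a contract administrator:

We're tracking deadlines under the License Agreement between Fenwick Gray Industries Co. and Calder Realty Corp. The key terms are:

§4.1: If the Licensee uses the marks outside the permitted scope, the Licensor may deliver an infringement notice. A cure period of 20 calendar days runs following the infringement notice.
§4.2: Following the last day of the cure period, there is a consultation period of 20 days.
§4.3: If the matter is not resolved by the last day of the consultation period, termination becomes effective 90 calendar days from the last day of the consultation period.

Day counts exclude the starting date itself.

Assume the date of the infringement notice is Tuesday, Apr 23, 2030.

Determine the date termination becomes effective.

Aug 31, 2030

The last day of the cure period: 20 calendar days after Apr 23, 2030 is May 13, 2030.
The last day of the consultation period: May 13, 2030 + 20 days = Jun 2, 2030.
The date termination becomes effective: Jun 2, 2030 + 90 days = Aug 31, 2030.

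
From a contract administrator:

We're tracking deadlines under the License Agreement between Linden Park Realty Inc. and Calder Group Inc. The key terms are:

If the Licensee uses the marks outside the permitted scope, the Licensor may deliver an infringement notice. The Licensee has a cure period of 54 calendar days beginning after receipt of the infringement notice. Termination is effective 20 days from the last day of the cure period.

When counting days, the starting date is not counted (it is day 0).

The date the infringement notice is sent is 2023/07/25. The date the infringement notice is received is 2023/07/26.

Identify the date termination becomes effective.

The last day of the cure period: 54 calendar days after 2023/07/26 is 2023/09/18.
Adding 20 calendar days to 2023/09/18 gives 2023/10/08, which is the date termination becomes effective.

2023/10/08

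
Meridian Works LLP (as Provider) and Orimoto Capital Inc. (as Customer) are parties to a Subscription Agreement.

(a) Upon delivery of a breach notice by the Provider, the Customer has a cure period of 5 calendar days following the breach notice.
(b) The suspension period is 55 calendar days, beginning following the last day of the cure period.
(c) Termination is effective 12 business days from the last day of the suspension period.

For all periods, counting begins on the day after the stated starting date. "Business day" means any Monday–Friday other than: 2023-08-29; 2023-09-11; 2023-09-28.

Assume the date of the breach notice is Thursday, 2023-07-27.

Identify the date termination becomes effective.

2023-10-12

The last day of the cure period: 5 calendar days after 2023-07-27 is 2023-08-01.
The last day of the suspension period: 2023-08-01 + 55 days = 2023-09-25.
From Monday, 2023-09-25, 12 business days (Sep 26, Sep 27, Sep 29, Oct 2, …, Oct 10, Oct 11, Oct 12, skipping weekends and the listed holiday on Sep 28) brings us to Thursday, 2023-10-12, which is the date termination becomes effective.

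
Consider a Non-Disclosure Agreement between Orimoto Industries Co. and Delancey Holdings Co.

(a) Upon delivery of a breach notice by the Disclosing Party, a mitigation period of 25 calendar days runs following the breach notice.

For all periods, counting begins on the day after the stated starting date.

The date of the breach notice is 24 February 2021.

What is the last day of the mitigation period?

The last day of the mitigation period: 25 calendar days after 24 February 2021 is 21 March 2021.

21 March 2021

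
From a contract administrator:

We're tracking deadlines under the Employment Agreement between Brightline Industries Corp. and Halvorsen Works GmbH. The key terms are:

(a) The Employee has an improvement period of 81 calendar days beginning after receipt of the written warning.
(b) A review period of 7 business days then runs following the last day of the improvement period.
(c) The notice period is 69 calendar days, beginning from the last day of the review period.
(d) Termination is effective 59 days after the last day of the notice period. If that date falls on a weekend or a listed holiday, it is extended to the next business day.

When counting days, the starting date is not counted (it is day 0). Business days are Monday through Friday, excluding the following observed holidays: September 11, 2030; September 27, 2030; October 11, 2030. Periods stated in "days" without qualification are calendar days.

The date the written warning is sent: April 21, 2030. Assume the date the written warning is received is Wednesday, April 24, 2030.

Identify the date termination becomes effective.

November 28, 2030

The last day of the improvement period: April 24, 2030 + 81 days = July 14, 2030.
The last day of the review period: 7 business days after Sunday, July 14, 2030, skipping weekends — Jul 15, Jul 16, Jul 17, Jul 18, Jul 19, Jul 22, Jul 23 — lands on Tuesday, July 23, 2030.
The last day of the notice period: 69 calendar days after July 23, 2030 is September 30, 2030.
The date termination becomes effective: 59 calendar days after September 30, 2030 is November 28, 2030. November 28, 2030 is a Thursday and is not a listed holiday, so no roll-forward applies.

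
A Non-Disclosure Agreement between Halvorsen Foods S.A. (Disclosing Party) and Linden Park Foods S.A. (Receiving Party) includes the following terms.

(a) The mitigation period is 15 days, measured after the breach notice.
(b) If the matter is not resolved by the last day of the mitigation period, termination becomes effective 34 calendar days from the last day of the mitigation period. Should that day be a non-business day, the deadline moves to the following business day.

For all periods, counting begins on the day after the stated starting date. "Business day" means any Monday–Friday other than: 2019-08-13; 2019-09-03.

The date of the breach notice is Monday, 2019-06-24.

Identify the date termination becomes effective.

The last day of the mitigation period: 2019-06-24 + 15 days = 2019-07-09.
The date termination becomes effective: 34 calendar days after 2019-07-09 is 2019-08-12. 2019-08-12 is a Monday and is not a listed holiday, so no roll-forward applies.

2019-08-12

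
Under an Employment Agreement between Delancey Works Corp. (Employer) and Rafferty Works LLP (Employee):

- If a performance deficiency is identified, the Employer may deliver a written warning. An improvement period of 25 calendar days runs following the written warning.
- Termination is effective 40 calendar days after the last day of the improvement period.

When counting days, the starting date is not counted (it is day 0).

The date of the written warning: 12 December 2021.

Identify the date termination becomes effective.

15 February 2022

The last day of the improvement period: 25 calendar days after 12 December 2021 is 6 January 2022.
The date termination becomes effective: 6 January 2022 + 40 days = 15 February 2022.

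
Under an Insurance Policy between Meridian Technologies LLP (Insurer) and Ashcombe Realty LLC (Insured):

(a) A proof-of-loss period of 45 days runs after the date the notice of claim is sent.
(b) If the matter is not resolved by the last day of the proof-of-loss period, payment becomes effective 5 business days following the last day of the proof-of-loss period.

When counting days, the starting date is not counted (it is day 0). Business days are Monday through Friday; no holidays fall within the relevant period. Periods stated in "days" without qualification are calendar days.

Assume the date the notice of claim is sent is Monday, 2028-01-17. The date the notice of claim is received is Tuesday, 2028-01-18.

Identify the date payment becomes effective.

2028-03-09

The last day of the proof-of-loss period: 2028-01-17 + 45 days = 2028-03-02.
The date payment becomes effective: counting 5 business days from Thursday, 2028-03-02 (Mar 3, Mar 6, Mar 7, Mar 8, Mar 9, skipping weekends) reaches Thursday, 2028-03-09.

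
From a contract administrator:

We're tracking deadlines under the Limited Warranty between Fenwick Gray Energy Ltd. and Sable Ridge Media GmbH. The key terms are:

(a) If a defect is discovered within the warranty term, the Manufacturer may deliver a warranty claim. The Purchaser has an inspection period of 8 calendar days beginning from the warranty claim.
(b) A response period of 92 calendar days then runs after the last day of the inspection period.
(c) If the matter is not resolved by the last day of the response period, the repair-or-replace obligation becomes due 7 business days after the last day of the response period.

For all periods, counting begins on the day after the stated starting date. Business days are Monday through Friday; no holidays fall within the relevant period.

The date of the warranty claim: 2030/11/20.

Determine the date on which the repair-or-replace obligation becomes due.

2031/03/11

The last day of the inspection period: 8 calendar days after 2030/11/20 is 2030/11/28.
The last day of the response period: 2030/11/28 + 92 days = 2031/02/28.
The date on which the repair-or-replace obligation becomes due: 7 business days after Friday, 2031/02/28, skipping weekends — Mar 3, Mar 4, Mar 5, Mar 6, Mar 7, Mar 10, Mar 11 — lands on Tuesday, 2031/03/11.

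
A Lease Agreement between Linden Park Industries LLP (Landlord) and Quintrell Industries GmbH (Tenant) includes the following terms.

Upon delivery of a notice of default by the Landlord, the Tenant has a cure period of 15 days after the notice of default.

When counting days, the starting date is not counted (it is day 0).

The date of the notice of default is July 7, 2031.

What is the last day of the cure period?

The last day of the cure period: July 7, 2031 + 15 days = July 22, 2031.

July 22, 2031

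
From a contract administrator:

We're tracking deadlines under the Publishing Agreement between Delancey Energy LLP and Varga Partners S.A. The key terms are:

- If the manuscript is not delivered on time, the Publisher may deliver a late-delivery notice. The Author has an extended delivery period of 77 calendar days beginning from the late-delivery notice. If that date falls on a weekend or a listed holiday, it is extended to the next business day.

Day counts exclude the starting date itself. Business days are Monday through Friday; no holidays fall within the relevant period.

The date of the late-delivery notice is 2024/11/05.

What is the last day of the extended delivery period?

The last day of the extended delivery period: 2024/11/05 + 77 days = 2025/01/21. 2025/01/21 is a Tuesday, so no roll-forward applies.

2025/01/21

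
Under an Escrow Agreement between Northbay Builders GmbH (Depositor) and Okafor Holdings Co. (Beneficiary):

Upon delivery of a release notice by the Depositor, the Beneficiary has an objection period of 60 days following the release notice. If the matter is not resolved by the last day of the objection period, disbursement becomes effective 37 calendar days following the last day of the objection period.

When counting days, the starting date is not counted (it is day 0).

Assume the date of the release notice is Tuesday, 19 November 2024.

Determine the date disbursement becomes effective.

24 February 2025

The last day of the objection period: 60 calendar days after 19 November 2024 is 18 January 2025.
The date disbursement becomes effective: 37 calendar days after 18 January 2025 is 24 February 2025.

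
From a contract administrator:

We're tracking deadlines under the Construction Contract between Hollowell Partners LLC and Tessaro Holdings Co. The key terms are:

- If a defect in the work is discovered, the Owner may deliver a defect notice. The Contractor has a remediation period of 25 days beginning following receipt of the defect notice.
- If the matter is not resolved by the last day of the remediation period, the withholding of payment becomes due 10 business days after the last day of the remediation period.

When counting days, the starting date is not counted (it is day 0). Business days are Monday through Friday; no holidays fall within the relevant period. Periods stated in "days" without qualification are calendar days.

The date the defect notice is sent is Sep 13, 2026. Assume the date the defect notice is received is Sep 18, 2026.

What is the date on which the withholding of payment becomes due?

Oct 27, 2026

Adding 25 calendar days to Sep 18, 2026 gives Oct 13, 2026, which is the last day of the remediation period.
From Tuesday, Oct 13, 2026, 10 business days (Oct 14, Oct 15, Oct 16, Oct 19, Oct 20, Oct 21, Oct 22, Oct 23, Oct 26, Oct 27, skipping weekends) brings us to Tuesday, Oct 27, 2026, which is the date on which the withholding of payment becomes due.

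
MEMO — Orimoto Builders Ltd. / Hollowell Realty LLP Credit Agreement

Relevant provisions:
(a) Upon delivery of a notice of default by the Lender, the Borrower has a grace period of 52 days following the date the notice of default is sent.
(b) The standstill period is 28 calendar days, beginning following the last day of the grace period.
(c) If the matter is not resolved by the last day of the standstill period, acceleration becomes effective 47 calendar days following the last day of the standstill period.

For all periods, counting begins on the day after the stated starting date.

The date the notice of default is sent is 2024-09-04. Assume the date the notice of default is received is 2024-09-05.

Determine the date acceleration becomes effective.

2025-01-09

Adding 52 calendar days to 2024-09-04 gives 2024-10-26, which is the last day of the grace period.
Adding 28 calendar days to 2024-10-26 gives 2024-11-23, which is the last day of the standstill period.
Adding 47 calendar days to 2024-11-23 gives 2025-01-09, which is the date acceleration becomes effective.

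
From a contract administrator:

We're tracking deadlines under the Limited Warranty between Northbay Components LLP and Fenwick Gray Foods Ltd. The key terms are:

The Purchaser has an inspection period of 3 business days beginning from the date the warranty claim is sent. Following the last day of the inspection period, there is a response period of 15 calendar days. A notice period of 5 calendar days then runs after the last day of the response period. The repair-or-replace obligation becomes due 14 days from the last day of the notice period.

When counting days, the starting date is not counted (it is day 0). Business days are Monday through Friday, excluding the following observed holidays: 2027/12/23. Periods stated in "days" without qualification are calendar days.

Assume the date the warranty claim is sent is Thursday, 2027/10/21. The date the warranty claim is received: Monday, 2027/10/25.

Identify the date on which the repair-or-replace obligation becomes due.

2027/11/29

The last day of the inspection period: 3 business days after Thursday, 2027/10/21, skipping weekends — Oct 22, Oct 25, Oct 26 — lands on Tuesday, 2027/10/26.
The last day of the response period: 2027/10/26 + 15 days = 2027/11/10.
Adding 5 calendar days to 2027/11/10 gives 2027/11/15, which is the last day of the notice period.
Adding 14 calendar days to 2027/11/15 gives 2027/11/29, which is the date on which the repair-or-replace obligation becomes due.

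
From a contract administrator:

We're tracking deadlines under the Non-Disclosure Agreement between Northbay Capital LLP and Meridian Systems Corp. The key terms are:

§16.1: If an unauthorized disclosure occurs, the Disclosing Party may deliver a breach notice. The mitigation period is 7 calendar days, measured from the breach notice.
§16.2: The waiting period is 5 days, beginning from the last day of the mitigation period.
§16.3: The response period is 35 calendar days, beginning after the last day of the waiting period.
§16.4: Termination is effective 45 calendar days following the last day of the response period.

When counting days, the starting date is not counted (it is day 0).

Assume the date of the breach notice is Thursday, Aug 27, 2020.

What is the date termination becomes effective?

The last day of the mitigation period: 7 calendar days after Aug 27, 2020 is Sep 3, 2020.
The last day of the waiting period: Sep 3, 2020 + 5 days = Sep 8, 2020.
The last day of the response period: 35 calendar days after Sep 8, 2020 is Oct 13, 2020.
Adding 45 calendar days to Oct 13, 2020 gives Nov 27, 2020, which is the date termination becomes effective.

Nov 27, 2020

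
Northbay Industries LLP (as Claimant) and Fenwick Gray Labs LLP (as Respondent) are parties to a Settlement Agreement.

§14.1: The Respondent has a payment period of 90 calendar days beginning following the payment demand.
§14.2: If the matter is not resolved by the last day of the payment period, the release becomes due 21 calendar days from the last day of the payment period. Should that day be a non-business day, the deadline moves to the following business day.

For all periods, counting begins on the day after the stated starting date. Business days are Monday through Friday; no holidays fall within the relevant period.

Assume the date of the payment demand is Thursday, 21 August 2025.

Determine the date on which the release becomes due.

Adding 90 calendar days to 21 August 2025 gives 19 November 2025, which is the last day of the payment period.
Adding 21 calendar days to 19 November 2025 gives 10 December 2025, which is the date on which the release becomes due. 10 December 2025 is a Wednesday, so no roll-forward applies.

10 December 2025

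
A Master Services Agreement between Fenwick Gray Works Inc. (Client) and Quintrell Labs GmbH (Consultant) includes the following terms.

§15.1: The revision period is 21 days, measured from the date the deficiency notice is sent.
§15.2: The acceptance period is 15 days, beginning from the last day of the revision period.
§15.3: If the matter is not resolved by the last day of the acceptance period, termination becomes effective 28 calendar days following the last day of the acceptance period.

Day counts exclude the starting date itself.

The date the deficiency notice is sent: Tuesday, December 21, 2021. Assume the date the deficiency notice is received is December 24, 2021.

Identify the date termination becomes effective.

Adding 21 calendar days to December 21, 2021 gives January 11, 2022, which is the last day of the revision period.
The last day of the acceptance period: January 11, 2022 + 15 days = January 26, 2022.
The date termination becomes effective: January 26, 2022 + 28 days = February 23, 2022.

February 23, 2022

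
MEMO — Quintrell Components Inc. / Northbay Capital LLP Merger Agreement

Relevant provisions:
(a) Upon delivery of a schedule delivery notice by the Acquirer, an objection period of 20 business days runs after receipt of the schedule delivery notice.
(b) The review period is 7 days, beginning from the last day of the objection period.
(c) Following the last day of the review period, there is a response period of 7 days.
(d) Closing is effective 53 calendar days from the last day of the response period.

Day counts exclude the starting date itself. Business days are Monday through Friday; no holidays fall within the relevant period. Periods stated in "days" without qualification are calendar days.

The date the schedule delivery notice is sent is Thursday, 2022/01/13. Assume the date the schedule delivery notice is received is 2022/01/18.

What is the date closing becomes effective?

2022/04/23

The last day of the objection period: 20 business days after Tuesday, 2022/01/18, skipping weekends — Jan 19, Jan 20, Jan 21, Jan 24, …, Feb 11, Feb 14, Feb 15 — lands on Tuesday, 2022/02/15.
The last day of the review period: 2022/02/15 + 7 days = 2022/02/22.
The last day of the response period: 7 calendar days after 2022/02/22 is 2022/03/01.
The date closing becomes effective: 53 calendar days after 2022/03/01 is 2022/04/23.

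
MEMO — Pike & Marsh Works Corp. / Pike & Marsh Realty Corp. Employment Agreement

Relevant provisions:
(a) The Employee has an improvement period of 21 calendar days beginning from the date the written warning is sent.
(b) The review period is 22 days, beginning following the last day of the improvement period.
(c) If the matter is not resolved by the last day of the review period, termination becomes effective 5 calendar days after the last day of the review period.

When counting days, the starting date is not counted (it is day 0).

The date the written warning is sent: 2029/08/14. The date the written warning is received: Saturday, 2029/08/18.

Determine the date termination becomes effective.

2029/10/01

The last day of the improvement period: 21 calendar days after 2029/08/14 is 2029/09/04.
Adding 22 calendar days to 2029/09/04 gives 2029/09/26, which is the last day of the review period.
The date termination becomes effective: 5 calendar days after 2029/09/26 is 2029/10/01.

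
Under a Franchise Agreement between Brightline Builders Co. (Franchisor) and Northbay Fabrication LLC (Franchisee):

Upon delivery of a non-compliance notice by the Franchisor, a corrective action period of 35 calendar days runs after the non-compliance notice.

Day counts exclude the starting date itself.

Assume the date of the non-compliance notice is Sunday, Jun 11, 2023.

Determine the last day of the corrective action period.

Jul 16, 2023

The last day of the corrective action period: 35 calendar days after Jun 11, 2023 is Jul 16, 2023.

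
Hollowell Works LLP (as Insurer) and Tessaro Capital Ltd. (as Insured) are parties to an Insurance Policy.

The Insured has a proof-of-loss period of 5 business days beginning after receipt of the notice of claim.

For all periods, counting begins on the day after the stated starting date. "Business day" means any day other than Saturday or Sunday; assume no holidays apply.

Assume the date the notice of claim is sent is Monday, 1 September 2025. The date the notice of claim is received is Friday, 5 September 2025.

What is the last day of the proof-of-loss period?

12 September 2025

From Friday, 5 September 2025, 5 business days (Sep 8, Sep 9, Sep 10, Sep 11, Sep 12, skipping weekends) brings us to Friday, 12 September 2025, which is the last day of the proof-of-loss period.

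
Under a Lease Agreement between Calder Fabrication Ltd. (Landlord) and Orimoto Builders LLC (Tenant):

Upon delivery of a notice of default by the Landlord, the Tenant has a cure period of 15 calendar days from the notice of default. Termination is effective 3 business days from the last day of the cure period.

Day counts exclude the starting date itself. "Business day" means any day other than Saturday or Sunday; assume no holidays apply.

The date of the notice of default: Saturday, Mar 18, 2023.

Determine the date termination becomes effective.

The last day of the cure period: Mar 18, 2023 + 15 days = Apr 2, 2023.
The date termination becomes effective: counting 3 business days from Sunday, Apr 2, 2023 (Apr 3, Apr 4, Apr 5, skipping weekends) reaches Wednesday, Apr 5, 2023.

Apr 5, 2023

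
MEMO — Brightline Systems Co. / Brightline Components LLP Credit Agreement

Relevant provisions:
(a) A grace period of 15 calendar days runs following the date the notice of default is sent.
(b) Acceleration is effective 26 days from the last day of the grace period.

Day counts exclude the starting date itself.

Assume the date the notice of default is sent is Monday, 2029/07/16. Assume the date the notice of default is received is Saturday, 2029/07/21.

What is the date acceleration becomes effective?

2029/08/26

Adding 15 calendar days to 2029/07/16 gives 2029/07/31, which is the last day of the grace period.
The date acceleration becomes effective: 2029/07/31 + 26 days = 2029/08/26.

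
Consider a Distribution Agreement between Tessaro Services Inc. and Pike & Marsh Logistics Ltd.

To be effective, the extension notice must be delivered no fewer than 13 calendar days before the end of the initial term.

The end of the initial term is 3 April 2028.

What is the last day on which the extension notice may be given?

3 April 2028 minus 13 days is 21 March 2028.

21 March 2028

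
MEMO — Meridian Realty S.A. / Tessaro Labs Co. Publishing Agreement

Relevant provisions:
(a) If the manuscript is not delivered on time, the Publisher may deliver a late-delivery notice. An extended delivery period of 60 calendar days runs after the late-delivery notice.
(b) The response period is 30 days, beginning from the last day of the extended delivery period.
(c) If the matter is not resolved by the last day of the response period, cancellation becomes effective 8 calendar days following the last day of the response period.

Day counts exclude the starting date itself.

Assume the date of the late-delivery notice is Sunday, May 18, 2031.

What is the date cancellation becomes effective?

Adding 60 calendar days to May 18, 2031 gives Jul 17, 2031, which is the last day of the extended delivery period.
Adding 30 calendar days to Jul 17, 2031 gives Aug 16, 2031, which is the last day of the response period.
The date cancellation becomes effective: 8 calendar days after Aug 16, 2031 is Aug 24, 2031.

Aug 24, 2031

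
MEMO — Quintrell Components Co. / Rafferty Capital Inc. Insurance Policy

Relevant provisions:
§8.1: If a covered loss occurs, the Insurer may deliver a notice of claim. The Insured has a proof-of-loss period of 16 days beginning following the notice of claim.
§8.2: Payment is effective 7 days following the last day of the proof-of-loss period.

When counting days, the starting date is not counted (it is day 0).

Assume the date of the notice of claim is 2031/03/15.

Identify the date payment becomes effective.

2031/04/07

The last day of the proof-of-loss period: 16 calendar days after 2031/03/15 is 2031/03/31.
Adding 7 calendar days to 2031/03/31 gives 2031/04/07, which is the date payment becomes effective.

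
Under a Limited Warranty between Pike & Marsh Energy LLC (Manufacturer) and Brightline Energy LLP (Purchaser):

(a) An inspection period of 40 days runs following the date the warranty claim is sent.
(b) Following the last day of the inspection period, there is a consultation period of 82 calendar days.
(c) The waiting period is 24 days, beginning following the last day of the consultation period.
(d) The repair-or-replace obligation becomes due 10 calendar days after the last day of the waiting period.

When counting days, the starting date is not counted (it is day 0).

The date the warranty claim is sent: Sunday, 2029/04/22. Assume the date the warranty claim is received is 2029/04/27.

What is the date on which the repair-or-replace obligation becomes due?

2029/09/25

The last day of the inspection period: 40 calendar days after 2029/04/22 is 2029/06/01.
The last day of the consultation period: 82 calendar days after 2029/06/01 is 2029/08/22.
The last day of the waiting period: 24 calendar days after 2029/08/22 is 2029/09/15.
Adding 10 calendar days to 2029/09/15 gives 2029/09/25, which is the date on which the repair-or-replace obligation becomes due.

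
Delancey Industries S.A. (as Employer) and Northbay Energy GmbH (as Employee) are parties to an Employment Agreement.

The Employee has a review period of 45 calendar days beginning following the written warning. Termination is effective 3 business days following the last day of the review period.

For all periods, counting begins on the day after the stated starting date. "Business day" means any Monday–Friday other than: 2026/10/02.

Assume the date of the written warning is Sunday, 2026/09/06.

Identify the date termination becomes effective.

2026/10/26

Adding 45 calendar days to 2026/09/06 gives 2026/10/21, which is the last day of the review period.
From Wednesday, 2026/10/21, 3 business days (Oct 22, Oct 23, Oct 26, skipping weekends) brings us to Monday, 2026/10/26, which is the date termination becomes effective.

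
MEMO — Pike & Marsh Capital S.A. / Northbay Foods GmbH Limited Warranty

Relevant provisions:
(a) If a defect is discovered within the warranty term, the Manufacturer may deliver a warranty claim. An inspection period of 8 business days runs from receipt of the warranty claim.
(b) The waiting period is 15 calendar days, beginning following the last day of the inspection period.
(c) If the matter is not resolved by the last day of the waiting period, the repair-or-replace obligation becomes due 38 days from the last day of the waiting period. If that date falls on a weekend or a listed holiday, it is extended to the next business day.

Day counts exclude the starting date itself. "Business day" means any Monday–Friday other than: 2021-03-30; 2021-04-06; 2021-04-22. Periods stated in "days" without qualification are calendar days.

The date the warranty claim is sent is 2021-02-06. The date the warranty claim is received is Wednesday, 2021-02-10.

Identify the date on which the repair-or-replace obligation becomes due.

The last day of the inspection period: 8 business days after Wednesday, 2021-02-10, skipping weekends — Feb 11, Feb 12, Feb 15, Feb 16, Feb 17, Feb 18, Feb 19, Feb 22 — lands on Monday, 2021-02-22.
Adding 15 calendar days to 2021-02-22 gives 2021-03-09, which is the last day of the waiting period.
Adding 38 calendar days to 2021-03-09 gives 2021-04-16, which is the date on which the repair-or-replace obligation becomes due. 2021-04-16 is a Friday and is not a listed holiday, so no roll-forward applies.

2021-04-16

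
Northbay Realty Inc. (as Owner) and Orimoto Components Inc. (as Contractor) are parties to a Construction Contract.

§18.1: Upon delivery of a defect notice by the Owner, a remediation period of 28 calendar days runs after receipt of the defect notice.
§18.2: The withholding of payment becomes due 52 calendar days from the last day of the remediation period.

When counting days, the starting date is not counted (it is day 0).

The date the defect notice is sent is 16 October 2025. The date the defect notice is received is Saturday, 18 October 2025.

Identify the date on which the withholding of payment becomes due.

6 January 2026

Adding 28 calendar days to 18 October 2025 gives 15 November 2025, which is the last day of the remediation period.
Adding 52 calendar days to 15 November 2025 gives 6 January 2026, which is the date on which the withholding of payment becomes due.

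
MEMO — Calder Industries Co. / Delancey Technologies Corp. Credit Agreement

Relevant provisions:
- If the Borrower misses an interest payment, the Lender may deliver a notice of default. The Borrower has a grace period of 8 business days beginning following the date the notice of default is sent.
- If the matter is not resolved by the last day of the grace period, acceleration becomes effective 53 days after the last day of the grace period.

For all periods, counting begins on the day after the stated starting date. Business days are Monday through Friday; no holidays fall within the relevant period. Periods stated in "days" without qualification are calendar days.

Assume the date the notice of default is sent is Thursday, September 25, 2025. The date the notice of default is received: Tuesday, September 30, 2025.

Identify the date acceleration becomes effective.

November 29, 2025

The last day of the grace period: 8 business days after Thursday, September 25, 2025, skipping weekends — Sep 26, Sep 29, Sep 30, Oct 1, Oct 2, Oct 3, Oct 6, Oct 7 — lands on Tuesday, October 7, 2025.
Adding 53 calendar days to October 7, 2025 gives November 29, 2025, which is the date acceleration becomes effective.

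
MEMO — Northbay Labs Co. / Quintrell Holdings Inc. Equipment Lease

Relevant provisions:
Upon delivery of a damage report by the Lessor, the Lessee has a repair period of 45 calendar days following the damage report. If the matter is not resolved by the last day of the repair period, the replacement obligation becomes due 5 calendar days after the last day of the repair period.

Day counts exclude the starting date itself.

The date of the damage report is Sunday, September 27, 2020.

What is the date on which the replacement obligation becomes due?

November 16, 2020

The last day of the repair period: September 27, 2020 + 45 days = November 11, 2020.
The date on which the replacement obligation becomes due: 5 calendar days after November 11, 2020 is November 16, 2020.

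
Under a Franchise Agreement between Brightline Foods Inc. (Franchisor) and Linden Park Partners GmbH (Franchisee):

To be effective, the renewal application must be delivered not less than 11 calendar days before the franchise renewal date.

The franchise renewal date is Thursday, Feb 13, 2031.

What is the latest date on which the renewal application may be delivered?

Feb 2, 2031

Feb 13, 2031 minus 11 days is Feb 2, 2031.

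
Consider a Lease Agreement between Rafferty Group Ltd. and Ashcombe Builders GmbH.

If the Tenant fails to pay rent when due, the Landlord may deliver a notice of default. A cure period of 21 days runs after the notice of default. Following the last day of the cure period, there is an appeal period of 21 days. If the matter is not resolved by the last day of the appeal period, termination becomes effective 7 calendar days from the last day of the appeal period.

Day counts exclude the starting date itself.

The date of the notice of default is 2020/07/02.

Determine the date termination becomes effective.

2020/08/20

Adding 21 calendar days to 2020/07/02 gives 2020/07/23, which is the last day of the cure period.
The last day of the appeal period: 21 calendar days after 2020/07/23 is 2020/08/13.
The date termination becomes effective: 2020/08/13 + 7 days = 2020/08/20.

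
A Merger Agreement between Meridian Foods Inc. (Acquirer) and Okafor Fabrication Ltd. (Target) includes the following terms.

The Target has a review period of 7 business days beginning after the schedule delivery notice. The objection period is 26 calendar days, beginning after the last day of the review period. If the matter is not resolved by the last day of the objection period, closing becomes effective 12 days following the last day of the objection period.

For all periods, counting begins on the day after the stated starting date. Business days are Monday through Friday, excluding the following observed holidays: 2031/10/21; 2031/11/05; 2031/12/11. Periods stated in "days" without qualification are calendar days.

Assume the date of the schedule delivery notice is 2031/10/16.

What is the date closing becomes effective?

2031/12/05

The last day of the review period: 7 business days after Thursday, 2031/10/16, skipping weekends and the listed holiday on Oct 21 — Oct 17, Oct 20, Oct 22, Oct 23, Oct 24, Oct 27, Oct 28 — lands on Tuesday, 2031/10/28.
The last day of the objection period: 26 calendar days after 2031/10/28 is 2031/11/23.
The date closing becomes effective: 2031/11/23 + 12 days = 2031/12/05.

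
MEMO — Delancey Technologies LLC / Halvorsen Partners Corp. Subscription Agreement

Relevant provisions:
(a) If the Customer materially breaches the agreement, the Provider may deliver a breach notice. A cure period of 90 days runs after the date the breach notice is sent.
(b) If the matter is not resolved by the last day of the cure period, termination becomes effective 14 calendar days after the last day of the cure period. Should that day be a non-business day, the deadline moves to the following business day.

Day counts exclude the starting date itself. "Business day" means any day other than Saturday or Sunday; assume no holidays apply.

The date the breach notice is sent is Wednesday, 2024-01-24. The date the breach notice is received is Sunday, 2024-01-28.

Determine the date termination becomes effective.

The last day of the cure period: 90 calendar days after 2024-01-24 is 2024-04-23.
The date termination becomes effective: 2024-04-23 + 14 days = 2024-05-07. 2024-05-07 is a Tuesday, so no roll-forward applies.

2024-05-07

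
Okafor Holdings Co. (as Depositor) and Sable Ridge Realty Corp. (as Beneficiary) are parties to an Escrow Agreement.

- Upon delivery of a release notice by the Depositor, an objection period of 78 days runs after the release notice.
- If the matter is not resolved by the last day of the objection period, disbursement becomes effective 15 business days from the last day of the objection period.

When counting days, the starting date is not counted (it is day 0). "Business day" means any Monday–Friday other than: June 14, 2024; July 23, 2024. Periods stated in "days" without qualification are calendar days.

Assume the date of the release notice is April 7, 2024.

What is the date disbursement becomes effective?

July 15, 2024

The last day of the objection period: April 7, 2024 + 78 days = June 24, 2024.
From Monday, June 24, 2024, 15 business days (Jun 25, Jun 26, Jun 27, Jun 28, …, Jul 11, Jul 12, Jul 15, skipping weekends) brings us to Monday, July 15, 2024, which is the date disbursement becomes effective.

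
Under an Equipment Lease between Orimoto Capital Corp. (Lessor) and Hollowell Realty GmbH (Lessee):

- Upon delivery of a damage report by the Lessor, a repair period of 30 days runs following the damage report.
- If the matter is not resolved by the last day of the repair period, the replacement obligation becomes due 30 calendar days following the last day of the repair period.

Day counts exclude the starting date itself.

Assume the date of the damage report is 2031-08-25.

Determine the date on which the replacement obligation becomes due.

2031-10-24

Adding 30 calendar days to 2031-08-25 gives 2031-09-24, which is the last day of the repair period.
Adding 30 calendar days to 2031-09-24 gives 2031-10-24, which is the date on which the replacement obligation becomes due.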